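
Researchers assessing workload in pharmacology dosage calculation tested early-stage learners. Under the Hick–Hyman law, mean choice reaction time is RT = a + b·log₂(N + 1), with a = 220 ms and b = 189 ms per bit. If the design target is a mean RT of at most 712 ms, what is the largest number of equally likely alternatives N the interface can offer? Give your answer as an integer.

Set 220 + 189·log₂(N + 1) ≤ 712.
log₂(N + 1) ≤ (712 − 220) / 189 = 2.6032.
N + 1 ≤ 2^2.6032 = 6.0763.
N ≤ 5.0763, so the largest integer N is 5.

5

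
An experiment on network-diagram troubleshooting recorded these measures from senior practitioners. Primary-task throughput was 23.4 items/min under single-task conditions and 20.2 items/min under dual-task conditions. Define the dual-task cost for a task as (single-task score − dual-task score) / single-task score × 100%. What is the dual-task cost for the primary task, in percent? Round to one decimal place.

13.7

Cost = (23.4 − 20.2) / 23.4 × 100%
     = 3.2000 / 23.4 × 100% = 13.6752%.
≈ 13.7%.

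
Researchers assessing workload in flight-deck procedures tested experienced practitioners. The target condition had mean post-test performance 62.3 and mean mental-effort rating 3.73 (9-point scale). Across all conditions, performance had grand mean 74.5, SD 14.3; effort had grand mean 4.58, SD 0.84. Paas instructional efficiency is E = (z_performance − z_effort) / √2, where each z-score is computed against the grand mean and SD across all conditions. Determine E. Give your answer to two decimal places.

z_performance = (62.3 − 74.5) / 14.3 = -12.2000 / 14.3 = -0.8531.
z_effort = (3.73 − 4.58) / 0.84 = -0.8500 / 0.84 = -1.0119.
z_P − z_E = -0.8531 − (-1.0119) = 0.1588.
E = 0.1588 / √2 = 0.1588 / 1.41421 = 0.1123 ≈ 0.11.

0.11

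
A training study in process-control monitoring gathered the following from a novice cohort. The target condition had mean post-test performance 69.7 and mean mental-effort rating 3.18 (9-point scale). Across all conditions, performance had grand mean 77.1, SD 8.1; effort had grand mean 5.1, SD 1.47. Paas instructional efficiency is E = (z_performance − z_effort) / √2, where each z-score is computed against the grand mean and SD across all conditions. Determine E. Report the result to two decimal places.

0.28

z_performance = (69.7 − 77.1) / 8.1 = -7.4000 / 8.1 = -0.9136.
z_effort = (3.18 − 5.1) / 1.47 = -1.9200 / 1.47 = -1.3061.
z_P − z_E = -0.9136 − (-1.3061) = 0.3925.
E = 0.3925 / √2 = 0.3925 / 1.41421 = 0.2775 ≈ 0.28.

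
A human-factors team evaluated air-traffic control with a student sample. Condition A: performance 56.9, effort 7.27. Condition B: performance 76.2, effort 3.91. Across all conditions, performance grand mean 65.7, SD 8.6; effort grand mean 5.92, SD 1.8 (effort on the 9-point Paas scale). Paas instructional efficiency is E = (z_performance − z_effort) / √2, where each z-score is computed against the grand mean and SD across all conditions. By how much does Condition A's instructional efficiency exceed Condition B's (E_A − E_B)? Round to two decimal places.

-2.91

Condition A: z_P = (56.9 − 65.7)/8.6 = -1.0233; z_E = (7.27 − 5.92)/1.8 = 0.7500; E_A = (-1.0233 − 0.7500)/√2 = -1.2539.
Condition B: z_P = (76.2 − 65.7)/8.6 = 1.2209; z_E = (3.91 − 5.92)/1.8 = -1.1167; E_B = (1.2209 − (-1.1167))/√2 = 1.6529.
E_A − E_B = -1.2539 − 1.6529 = -2.9068 ≈ -2.91.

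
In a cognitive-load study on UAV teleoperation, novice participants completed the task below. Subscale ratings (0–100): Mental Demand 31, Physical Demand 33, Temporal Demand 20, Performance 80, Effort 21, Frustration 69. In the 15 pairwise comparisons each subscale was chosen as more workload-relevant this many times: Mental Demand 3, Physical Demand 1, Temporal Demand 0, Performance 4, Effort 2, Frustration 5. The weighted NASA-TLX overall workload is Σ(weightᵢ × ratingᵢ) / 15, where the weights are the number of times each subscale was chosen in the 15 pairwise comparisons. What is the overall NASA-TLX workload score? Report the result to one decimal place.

The tallies are the weights (they sum to 15).
Weighted sum = 3·31 + 1·33 + 0·20 + 4·80 + 2·21 + 5·69
            = 93 + 33 + 0 + 320 + 42 + 345 = 833.
Overall workload = 833 / 15 = 55.5333 ≈ 55.5.

55.5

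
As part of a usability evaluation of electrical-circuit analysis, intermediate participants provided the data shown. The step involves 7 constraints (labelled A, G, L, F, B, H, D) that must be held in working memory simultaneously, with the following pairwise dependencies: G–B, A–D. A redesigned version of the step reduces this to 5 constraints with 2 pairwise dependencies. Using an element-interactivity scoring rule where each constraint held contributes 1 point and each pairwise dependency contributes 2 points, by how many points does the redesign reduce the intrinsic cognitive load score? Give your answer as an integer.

Original: 7 × 1 + 2 × 2 = 7 + 4 = 11.
Redesigned: 5 × 1 + 2 × 2 = 5 + 4 = 9.
Reduction = 11 − 9 = 2.

2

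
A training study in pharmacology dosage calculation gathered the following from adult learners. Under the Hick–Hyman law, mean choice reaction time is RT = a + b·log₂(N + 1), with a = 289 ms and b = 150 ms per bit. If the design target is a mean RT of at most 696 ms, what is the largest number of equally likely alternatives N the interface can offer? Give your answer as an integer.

Set 289 + 150·log₂(N + 1) ≤ 696.
log₂(N + 1) ≤ (696 − 289) / 150 = 2.7133.
N + 1 ≤ 2^2.7133 = 6.5582.
N ≤ 5.5582, so the largest integer N is 5.

5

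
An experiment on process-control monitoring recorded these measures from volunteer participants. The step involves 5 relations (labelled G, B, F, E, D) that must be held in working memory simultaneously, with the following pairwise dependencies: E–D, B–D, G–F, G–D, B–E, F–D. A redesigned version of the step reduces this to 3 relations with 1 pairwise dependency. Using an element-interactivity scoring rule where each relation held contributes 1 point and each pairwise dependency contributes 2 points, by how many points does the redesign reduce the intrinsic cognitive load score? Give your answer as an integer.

12

Original: 5 × 1 + 6 × 2 = 5 + 12 = 17.
Redesigned: 3 × 1 + 1 × 2 = 3 + 2 = 5.
Reduction = 17 − 5 = 12.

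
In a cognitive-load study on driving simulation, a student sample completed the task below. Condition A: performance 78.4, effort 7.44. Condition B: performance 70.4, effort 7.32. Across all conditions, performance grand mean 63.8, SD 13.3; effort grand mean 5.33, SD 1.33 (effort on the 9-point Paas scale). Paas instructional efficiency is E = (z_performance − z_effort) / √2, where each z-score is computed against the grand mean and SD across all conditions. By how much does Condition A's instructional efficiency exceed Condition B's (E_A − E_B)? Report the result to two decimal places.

Condition A: z_P = (78.4 − 63.8)/13.3 = 1.0977; z_E = (7.44 − 5.33)/1.33 = 1.5865; E_A = (1.0977 − 1.5865)/√2 = -0.3456.
Condition B: z_P = (70.4 − 63.8)/13.3 = 0.4962; z_E = (7.32 − 5.33)/1.33 = 1.4962; E_B = (0.4962 − 1.4962)/√2 = -0.7071.
E_A − E_B = -0.3456 − (-0.7071) = 0.3615 ≈ 0.36.

0.36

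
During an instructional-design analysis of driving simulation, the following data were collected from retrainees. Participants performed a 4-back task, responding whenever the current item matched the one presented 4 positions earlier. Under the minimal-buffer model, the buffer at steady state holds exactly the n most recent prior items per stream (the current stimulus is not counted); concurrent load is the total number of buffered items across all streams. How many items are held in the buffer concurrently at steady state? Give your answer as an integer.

4

The buffer holds the 4 most recent prior items.
Steady-state concurrent load = 4 items.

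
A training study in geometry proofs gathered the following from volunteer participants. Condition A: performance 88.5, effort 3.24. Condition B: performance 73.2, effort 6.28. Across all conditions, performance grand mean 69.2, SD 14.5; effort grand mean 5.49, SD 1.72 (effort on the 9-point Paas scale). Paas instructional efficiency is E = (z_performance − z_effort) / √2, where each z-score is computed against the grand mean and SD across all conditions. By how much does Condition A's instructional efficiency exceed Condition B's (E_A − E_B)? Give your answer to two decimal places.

Condition A: z_P = (88.5 − 69.2)/14.5 = 1.3310; z_E = (3.24 − 5.49)/1.72 = -1.3081; E_A = (1.3310 − (-1.3081))/√2 = 1.8661.
Condition B: z_P = (73.2 − 69.2)/14.5 = 0.2759; z_E = (6.28 − 5.49)/1.72 = 0.4593; E_B = (0.2759 − 0.4593)/√2 = -0.1297.
E_A − E_B = 1.8661 − (-0.1297) = 1.9958 ≈ 2.00.

2.00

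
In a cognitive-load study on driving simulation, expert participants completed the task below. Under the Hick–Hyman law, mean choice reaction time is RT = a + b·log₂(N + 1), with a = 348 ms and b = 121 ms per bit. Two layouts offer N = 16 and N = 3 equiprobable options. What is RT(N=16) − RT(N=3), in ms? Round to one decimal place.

RT(16) = 348 + 121·log₂(17) = 348 + 121·4.0875 = 842.5875 ms.
RT(3) = 348 + 121·log₂(4) = 348 + 121·2.0000 = 590.0000 ms.
Difference = 842.5875 − 590.0000 = 252.5875 ≈ 252.6 ms.

252.6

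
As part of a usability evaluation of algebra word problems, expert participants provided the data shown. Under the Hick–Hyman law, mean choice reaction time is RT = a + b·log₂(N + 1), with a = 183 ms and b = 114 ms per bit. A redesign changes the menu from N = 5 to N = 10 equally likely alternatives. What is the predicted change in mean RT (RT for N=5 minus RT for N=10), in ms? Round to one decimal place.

-99.7

RT(5) = 183 + 114·log₂(6) = 183 + 114·2.5850 = 477.6900 ms.
RT(10) = 183 + 114·log₂(11) = 183 + 114·3.4594 = 577.3716 ms.
Difference = 477.6900 − 577.3716 = -99.6816 ≈ -99.7 ms.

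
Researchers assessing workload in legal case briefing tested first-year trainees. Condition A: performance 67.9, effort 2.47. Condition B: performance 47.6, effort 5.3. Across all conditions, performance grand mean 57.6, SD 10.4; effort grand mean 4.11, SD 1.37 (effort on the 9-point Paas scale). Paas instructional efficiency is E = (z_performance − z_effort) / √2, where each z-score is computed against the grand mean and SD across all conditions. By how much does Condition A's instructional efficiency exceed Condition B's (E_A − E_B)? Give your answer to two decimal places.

2.84

Condition A: z_P = (67.9 − 57.6)/10.4 = 0.9904; z_E = (2.47 − 4.11)/1.37 = -1.1971; E_A = (0.9904 − (-1.1971))/√2 = 1.5468.
Condition B: z_P = (47.6 − 57.6)/10.4 = -0.9615; z_E = (5.3 − 4.11)/1.37 = 0.8686; E_B = (-0.9615 − 0.8686)/√2 = -1.2941.
E_A − E_B = 1.5468 − (-1.2941) = 2.8409 ≈ 2.84.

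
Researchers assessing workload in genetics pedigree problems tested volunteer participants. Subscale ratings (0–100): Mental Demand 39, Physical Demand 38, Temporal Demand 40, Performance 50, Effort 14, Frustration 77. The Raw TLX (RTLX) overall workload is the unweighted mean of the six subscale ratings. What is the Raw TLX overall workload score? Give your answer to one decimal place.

43.0

Sum of ratings = 39 + 38 + 40 + 50 + 14 + 77 = 258.
RTLX = 258 / 6 = 43.0000 ≈ 43.0.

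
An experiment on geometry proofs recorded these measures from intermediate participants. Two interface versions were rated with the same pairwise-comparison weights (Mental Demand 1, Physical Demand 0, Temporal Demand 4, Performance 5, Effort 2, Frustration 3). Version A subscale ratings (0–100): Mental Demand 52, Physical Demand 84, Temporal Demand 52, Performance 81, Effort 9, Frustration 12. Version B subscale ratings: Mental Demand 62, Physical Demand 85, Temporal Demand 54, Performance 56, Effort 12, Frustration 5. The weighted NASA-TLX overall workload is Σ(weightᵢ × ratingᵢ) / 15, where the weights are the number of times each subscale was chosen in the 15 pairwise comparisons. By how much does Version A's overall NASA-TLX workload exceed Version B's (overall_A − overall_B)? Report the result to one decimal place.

8.1

Version A weighted sum = 1·52 + 0·84 + 4·52 + 5·81 + 2·9 + 3·12 = 52 + 0 + 208 + 405 + 18 + 36 = 719; overall_A = 719/15 = 47.9333.
Version B weighted sum = 1·62 + 0·85 + 4·54 + 5·56 + 2·12 + 3·5 = 62 + 0 + 216 + 280 + 24 + 15 = 597; overall_B = 597/15 = 39.8000.
Difference = 47.9333 − 39.8000 = 8.1333 ≈ 8.1.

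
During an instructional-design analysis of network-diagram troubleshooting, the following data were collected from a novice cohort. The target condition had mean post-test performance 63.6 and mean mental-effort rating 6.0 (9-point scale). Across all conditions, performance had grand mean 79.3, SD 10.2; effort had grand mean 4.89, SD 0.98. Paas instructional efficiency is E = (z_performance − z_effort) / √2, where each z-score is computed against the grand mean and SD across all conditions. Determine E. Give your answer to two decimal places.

z_performance = (63.6 − 79.3) / 10.2 = -15.7000 / 10.2 = -1.5392.
z_effort = (6.0 − 4.89) / 0.98 = 1.1100 / 0.98 = 1.1327.
z_P − z_E = -1.5392 − 1.1327 = -2.6719.
E = -2.6719 / √2 = -2.6719 / 1.41421 = -1.8893 ≈ -1.89.

-1.89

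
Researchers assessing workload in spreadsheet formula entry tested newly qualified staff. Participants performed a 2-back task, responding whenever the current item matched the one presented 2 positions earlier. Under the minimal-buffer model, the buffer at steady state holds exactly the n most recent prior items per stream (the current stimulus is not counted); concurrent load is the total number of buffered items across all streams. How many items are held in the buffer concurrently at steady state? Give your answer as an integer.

2

The buffer holds the 2 most recent prior items.
Steady-state concurrent load = 2 items.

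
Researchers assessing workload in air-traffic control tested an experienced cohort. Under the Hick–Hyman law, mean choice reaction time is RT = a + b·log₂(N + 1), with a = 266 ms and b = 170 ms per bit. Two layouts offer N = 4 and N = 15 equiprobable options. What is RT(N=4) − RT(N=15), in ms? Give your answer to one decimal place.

RT(4) = 266 + 170·log₂(5) = 266 + 170·2.3219 = 660.7230 ms.
RT(15) = 266 + 170·log₂(16) = 266 + 170·4.0000 = 946.0000 ms.
Difference = 660.7230 − 946.0000 = -285.2770 ≈ -285.3 ms.

-285.3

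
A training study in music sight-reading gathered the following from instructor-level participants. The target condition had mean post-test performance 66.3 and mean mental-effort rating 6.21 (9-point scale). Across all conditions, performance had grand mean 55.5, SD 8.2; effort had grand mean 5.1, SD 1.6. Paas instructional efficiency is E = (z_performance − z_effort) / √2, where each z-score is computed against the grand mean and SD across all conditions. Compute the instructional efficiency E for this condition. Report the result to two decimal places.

z_performance = (66.3 − 55.5) / 8.2 = 10.8000 / 8.2 = 1.3171.
z_effort = (6.21 − 5.1) / 1.6 = 1.1100 / 1.6 = 0.6938.
z_P − z_E = 1.3171 − 0.6938 = 0.6233.
E = 0.6233 / √2 = 0.6233 / 1.41421 = 0.4407 ≈ 0.44.

0.44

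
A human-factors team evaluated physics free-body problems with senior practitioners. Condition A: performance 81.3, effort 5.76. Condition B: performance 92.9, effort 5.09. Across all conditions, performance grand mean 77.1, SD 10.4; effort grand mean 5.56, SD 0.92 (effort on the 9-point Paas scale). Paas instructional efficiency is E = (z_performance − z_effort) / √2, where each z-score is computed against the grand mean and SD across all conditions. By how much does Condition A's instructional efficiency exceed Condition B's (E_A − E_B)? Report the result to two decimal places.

-1.30

Condition A: z_P = (81.3 − 77.1)/10.4 = 0.4038; z_E = (5.76 − 5.56)/0.92 = 0.2174; E_A = (0.4038 − 0.2174)/√2 = 0.1318.
Condition B: z_P = (92.9 − 77.1)/10.4 = 1.5192; z_E = (5.09 − 5.56)/0.92 = -0.5109; E_B = (1.5192 − (-0.5109))/√2 = 1.4355.
E_A − E_B = 0.1318 − 1.4355 = -1.3037 ≈ -1.30.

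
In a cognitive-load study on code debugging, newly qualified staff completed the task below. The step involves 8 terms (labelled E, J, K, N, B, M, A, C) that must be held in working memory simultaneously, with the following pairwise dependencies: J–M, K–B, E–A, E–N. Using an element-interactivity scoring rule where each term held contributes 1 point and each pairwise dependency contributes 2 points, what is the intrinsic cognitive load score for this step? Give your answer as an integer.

Count of terms held simultaneously: 8.
Count of pairwise dependencies listed: 4.
Element contribution: 8 × 1 = 8.
Interaction contribution: 4 × 2 = 8.
Intrinsic load = 8 + 8 = 16.

16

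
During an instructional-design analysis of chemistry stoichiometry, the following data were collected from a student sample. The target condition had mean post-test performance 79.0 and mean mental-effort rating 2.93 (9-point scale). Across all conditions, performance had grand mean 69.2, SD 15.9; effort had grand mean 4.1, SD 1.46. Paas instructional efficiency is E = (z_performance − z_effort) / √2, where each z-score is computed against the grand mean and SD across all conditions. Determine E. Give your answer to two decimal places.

z_performance = (79.0 − 69.2) / 15.9 = 9.8000 / 15.9 = 0.6164.
z_effort = (2.93 − 4.1) / 1.46 = -1.1700 / 1.46 = -0.8014.
z_P − z_E = 0.6164 − (-0.8014) = 1.4178.
E = 1.4178 / √2 = 1.4178 / 1.41421 = 1.0025 ≈ 1.00.

1.00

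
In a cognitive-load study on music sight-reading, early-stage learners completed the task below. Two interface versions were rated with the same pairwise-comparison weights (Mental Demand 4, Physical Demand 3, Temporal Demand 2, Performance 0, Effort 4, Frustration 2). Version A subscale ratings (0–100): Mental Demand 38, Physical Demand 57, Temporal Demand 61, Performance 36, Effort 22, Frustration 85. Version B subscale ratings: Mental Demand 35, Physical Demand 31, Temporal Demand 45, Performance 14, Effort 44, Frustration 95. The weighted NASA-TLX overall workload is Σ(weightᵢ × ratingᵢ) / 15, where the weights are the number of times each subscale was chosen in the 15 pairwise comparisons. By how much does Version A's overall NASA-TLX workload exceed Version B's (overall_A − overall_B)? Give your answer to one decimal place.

0.9

Version A weighted sum = 4·38 + 3·57 + 2·61 + 0·36 + 4·22 + 2·85 = 152 + 171 + 122 + 0 + 88 + 170 = 703; overall_A = 703/15 = 46.8667.
Version B weighted sum = 4·35 + 3·31 + 2·45 + 0·14 + 4·44 + 2·95 = 140 + 93 + 90 + 0 + 176 + 190 = 689; overall_B = 689/15 = 45.9333.
Difference = 46.8667 − 45.9333 = 0.9334 ≈ 0.9.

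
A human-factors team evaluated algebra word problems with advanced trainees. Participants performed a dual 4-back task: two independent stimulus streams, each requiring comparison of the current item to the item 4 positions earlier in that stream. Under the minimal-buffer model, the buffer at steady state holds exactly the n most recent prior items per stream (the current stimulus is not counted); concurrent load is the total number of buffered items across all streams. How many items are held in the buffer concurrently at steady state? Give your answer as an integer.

Each stream's buffer holds its 4 most recent prior items.
Two independent streams: 2 × 4 = 8 buffered items at steady state.

8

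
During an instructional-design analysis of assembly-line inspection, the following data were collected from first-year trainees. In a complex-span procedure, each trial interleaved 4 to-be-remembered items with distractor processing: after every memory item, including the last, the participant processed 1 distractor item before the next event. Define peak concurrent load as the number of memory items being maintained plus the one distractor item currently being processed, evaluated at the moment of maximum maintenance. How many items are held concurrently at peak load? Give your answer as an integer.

5

Maintenance is greatest during the distractor(s) after memory item 4: all 4 memory items are being held.
One distractor item is concurrently being processed.
Peak concurrent load = 4 + 1 = 5 items.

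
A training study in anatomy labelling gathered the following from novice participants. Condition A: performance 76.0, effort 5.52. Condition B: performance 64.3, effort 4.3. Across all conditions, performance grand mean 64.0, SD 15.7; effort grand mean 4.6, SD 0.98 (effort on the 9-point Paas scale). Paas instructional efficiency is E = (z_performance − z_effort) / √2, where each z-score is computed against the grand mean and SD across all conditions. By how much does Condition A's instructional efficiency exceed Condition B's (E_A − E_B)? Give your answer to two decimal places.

Condition A: z_P = (76.0 − 64.0)/15.7 = 0.7643; z_E = (5.52 − 4.6)/0.98 = 0.9388; E_A = (0.7643 − 0.9388)/√2 = -0.1234.
Condition B: z_P = (64.3 − 64.0)/15.7 = 0.0191; z_E = (4.3 − 4.6)/0.98 = -0.3061; E_B = (0.0191 − (-0.3061))/√2 = 0.2300.
E_A − E_B = -0.1234 − 0.2300 = -0.3534 ≈ -0.35.

-0.35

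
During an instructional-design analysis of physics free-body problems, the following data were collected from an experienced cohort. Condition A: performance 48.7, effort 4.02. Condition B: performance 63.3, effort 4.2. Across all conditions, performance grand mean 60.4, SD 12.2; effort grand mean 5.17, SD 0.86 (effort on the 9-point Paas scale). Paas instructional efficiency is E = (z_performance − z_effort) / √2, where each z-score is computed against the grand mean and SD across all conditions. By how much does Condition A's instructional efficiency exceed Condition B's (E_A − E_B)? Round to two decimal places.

Condition A: z_P = (48.7 − 60.4)/12.2 = -0.9590; z_E = (4.02 − 5.17)/0.86 = -1.3372; E_A = (-0.9590 − (-1.3372))/√2 = 0.2674.
Condition B: z_P = (63.3 − 60.4)/12.2 = 0.2377; z_E = (4.2 − 5.17)/0.86 = -1.1279; E_B = (0.2377 − (-1.1279))/√2 = 0.9656.
E_A − E_B = 0.2674 − 0.9656 = -0.6982 ≈ -0.70.

-0.70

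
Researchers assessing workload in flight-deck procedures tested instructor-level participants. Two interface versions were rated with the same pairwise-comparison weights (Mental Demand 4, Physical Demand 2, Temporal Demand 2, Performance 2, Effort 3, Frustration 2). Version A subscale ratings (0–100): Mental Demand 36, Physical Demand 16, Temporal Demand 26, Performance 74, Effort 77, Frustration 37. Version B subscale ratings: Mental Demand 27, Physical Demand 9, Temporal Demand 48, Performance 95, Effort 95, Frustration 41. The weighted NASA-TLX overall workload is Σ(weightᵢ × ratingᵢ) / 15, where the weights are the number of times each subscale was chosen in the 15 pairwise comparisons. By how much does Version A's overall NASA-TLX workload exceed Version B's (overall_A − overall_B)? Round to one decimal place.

Version A weighted sum = 4·36 + 2·16 + 2·26 + 2·74 + 3·77 + 2·37 = 144 + 32 + 52 + 148 + 231 + 74 = 681; overall_A = 681/15 = 45.4000.
Version B weighted sum = 4·27 + 2·9 + 2·48 + 2·95 + 3·95 + 2·41 = 108 + 18 + 96 + 190 + 285 + 82 = 779; overall_B = 779/15 = 51.9333.
Difference = 45.4000 − 51.9333 = -6.5333 ≈ -6.5.

-6.5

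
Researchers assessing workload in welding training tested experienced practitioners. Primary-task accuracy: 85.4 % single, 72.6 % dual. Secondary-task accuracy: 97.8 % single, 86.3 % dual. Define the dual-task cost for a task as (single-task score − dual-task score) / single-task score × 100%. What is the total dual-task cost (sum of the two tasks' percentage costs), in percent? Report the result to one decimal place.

Primary cost = (85.4 − 72.6) / 85.4 × 100% = 14.9883%.
Secondary cost = (97.8 − 86.3) / 97.8 × 100% = 11.7587%.
Total = 14.9883% + 11.7587% = 26.7470% ≈ 26.7%.

26.7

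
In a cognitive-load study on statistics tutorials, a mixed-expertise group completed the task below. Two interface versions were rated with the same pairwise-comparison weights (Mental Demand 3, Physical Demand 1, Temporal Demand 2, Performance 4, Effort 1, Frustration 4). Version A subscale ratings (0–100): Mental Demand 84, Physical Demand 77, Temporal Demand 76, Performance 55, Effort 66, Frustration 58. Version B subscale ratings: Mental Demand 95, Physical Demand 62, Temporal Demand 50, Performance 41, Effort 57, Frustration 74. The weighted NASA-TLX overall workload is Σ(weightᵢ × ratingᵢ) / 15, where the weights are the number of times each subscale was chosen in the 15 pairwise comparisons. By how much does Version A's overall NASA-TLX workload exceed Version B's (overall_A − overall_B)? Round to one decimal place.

2.3

Version A weighted sum = 3·84 + 1·77 + 2·76 + 4·55 + 1·66 + 4·58 = 252 + 77 + 152 + 220 + 66 + 232 = 999; overall_A = 999/15 = 66.6000.
Version B weighted sum = 3·95 + 1·62 + 2·50 + 4·41 + 1·57 + 4·74 = 285 + 62 + 100 + 164 + 57 + 296 = 964; overall_B = 964/15 = 64.2667.
Difference = 66.6000 − 64.2667 = 2.3333 ≈ 2.3.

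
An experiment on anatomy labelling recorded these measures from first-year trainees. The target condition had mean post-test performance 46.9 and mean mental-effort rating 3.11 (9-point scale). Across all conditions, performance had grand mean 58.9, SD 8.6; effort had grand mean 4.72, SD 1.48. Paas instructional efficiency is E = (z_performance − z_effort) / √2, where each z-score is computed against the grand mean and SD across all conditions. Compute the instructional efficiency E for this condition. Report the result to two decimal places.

z_performance = (46.9 − 58.9) / 8.6 = -12.0000 / 8.6 = -1.3953.
z_effort = (3.11 − 4.72) / 1.48 = -1.6100 / 1.48 = -1.0878.
z_P − z_E = -1.3953 − (-1.0878) = -0.3075.
E = -0.3075 / √2 = -0.3075 / 1.41421 = -0.2174 ≈ -0.22.

-0.22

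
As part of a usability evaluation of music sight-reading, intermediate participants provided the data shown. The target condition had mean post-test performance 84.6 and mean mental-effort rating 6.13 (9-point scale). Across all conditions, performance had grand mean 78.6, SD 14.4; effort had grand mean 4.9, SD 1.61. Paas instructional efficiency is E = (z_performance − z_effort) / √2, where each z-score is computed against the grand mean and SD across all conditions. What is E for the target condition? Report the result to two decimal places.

z_performance = (84.6 − 78.6) / 14.4 = 6.0000 / 14.4 = 0.4167.
z_effort = (6.13 − 4.9) / 1.61 = 1.2300 / 1.61 = 0.7640.
z_P − z_E = 0.4167 − 0.7640 = -0.3473.
E = -0.3473 / √2 = -0.3473 / 1.41421 = -0.2456 ≈ -0.25.

-0.25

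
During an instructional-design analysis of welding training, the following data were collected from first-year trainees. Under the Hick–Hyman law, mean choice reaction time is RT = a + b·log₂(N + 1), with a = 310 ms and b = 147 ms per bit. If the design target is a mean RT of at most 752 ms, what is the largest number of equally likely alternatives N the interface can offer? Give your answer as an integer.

7

Set 310 + 147·log₂(N + 1) ≤ 752.
log₂(N + 1) ≤ (752 − 310) / 147 = 3.0068.
N + 1 ≤ 2^3.0068 = 8.0378.
N ≤ 7.0378, so the largest integer N is 7.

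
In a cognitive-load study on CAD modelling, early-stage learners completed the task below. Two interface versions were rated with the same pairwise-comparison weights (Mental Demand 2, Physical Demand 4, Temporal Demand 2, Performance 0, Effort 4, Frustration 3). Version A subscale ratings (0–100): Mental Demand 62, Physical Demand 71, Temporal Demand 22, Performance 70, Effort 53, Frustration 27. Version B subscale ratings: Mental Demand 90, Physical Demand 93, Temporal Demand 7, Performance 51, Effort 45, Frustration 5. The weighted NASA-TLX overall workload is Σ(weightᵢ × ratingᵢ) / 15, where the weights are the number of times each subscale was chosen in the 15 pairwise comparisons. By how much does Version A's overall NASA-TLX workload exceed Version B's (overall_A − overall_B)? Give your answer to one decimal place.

-1.1

Version A weighted sum = 2·62 + 4·71 + 2·22 + 0·70 + 4·53 + 3·27 = 124 + 284 + 44 + 0 + 212 + 81 = 745; overall_A = 745/15 = 49.6667.
Version B weighted sum = 2·90 + 4·93 + 2·7 + 0·51 + 4·45 + 3·5 = 180 + 372 + 14 + 0 + 180 + 15 = 761; overall_B = 761/15 = 50.7333.
Difference = 49.6667 − 50.7333 = -1.0666 ≈ -1.1.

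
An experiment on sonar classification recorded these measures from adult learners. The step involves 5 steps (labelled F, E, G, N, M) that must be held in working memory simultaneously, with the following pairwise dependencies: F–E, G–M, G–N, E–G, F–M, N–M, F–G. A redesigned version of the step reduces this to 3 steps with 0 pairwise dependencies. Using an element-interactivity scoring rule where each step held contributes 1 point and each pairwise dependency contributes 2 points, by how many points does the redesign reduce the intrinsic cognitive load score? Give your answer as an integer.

Original: 5 × 1 + 7 × 2 = 5 + 14 = 19.
Redesigned: 3 × 1 + 0 × 2 = 3 + 0 = 3.
Reduction = 19 − 3 = 16.

16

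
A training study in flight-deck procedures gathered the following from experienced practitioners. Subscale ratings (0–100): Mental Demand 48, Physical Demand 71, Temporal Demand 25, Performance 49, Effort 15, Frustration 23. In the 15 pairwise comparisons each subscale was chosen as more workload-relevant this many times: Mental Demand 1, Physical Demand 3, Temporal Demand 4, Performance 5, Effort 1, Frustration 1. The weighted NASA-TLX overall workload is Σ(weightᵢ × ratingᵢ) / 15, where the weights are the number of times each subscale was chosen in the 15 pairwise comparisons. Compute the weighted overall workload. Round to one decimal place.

42.9

The tallies are the weights (they sum to 15).
Weighted sum = 1·48 + 3·71 + 4·25 + 5·49 + 1·15 + 1·23
            = 48 + 213 + 100 + 245 + 15 + 23 = 644.
Overall workload = 644 / 15 = 42.9333 ≈ 42.9.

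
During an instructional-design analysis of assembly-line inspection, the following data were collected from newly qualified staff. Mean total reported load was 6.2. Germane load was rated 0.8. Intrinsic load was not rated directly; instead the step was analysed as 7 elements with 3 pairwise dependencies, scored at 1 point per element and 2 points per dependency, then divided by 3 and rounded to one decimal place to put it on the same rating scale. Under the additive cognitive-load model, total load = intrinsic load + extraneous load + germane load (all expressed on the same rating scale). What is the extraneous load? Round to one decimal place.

Intrinsic (element-interactivity): (7 × 1 + 3 × 2) / 3 = 13 / 3 = 4.3333 → 4.3.
extraneous load = total − intrinsic − germane
             = 6.2 − 4.3 − 0.8 = 1.1.

1.1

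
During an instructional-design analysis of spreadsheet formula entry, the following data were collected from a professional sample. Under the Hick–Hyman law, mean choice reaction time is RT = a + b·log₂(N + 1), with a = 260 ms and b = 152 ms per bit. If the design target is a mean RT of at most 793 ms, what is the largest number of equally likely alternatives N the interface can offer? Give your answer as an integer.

Set 260 + 152·log₂(N + 1) ≤ 793.
log₂(N + 1) ≤ (793 − 260) / 152 = 3.5066.
N + 1 ≤ 2^3.5066 = 11.3656.
N ≤ 10.3656, so the largest integer N is 10.

10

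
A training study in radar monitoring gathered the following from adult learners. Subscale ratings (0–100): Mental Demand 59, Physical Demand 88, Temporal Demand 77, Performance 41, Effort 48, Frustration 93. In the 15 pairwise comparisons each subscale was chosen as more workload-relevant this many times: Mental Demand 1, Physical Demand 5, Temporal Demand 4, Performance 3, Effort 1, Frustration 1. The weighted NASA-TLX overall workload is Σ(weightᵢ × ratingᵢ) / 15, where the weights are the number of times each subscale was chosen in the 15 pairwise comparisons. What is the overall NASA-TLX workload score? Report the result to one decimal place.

The tallies are the weights (they sum to 15).
Weighted sum = 1·59 + 5·88 + 4·77 + 3·41 + 1·48 + 1·93
            = 59 + 440 + 308 + 123 + 48 + 93 = 1071.
Overall workload = 1071 / 15 = 71.4000 ≈ 71.4.

71.4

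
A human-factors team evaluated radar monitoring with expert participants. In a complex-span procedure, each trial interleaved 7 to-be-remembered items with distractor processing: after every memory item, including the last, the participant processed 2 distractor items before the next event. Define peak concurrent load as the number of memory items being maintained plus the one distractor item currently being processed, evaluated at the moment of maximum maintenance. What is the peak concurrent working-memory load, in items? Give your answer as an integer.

Maintenance is greatest during the distractor(s) after memory item 7: all 7 memory items are being held.
One distractor item is concurrently being processed.
Peak concurrent load = 7 + 1 = 8 items.

8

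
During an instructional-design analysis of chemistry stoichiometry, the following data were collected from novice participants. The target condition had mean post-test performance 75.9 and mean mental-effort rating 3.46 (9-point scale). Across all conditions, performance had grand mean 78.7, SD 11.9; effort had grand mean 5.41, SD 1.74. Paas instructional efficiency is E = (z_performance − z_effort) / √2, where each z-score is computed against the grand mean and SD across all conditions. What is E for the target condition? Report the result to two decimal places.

z_performance = (75.9 − 78.7) / 11.9 = -2.8000 / 11.9 = -0.2353.
z_effort = (3.46 − 5.41) / 1.74 = -1.9500 / 1.74 = -1.1207.
z_P − z_E = -0.2353 − (-1.1207) = 0.8854.
E = 0.8854 / √2 = 0.8854 / 1.41421 = 0.6261 ≈ 0.63.

0.63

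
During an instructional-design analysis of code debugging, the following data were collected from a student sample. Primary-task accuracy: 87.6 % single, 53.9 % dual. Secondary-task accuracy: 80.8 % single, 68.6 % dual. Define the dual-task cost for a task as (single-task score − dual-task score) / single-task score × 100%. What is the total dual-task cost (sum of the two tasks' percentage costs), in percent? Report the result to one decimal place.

53.6

Primary cost = (87.6 − 53.9) / 87.6 × 100% = 38.4703%.
Secondary cost = (80.8 − 68.6) / 80.8 × 100% = 15.0990%.
Total = 38.4703% + 15.0990% = 53.5693% ≈ 53.6%.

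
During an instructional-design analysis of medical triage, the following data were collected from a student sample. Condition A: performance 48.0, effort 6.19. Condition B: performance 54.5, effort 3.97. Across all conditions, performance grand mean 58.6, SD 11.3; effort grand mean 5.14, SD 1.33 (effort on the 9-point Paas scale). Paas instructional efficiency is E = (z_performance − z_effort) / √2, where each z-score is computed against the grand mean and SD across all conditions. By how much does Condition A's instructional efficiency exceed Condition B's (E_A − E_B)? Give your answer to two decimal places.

-1.59

Condition A: z_P = (48.0 − 58.6)/11.3 = -0.9381; z_E = (6.19 − 5.14)/1.33 = 0.7895; E_A = (-0.9381 − 0.7895)/√2 = -1.2216.
Condition B: z_P = (54.5 − 58.6)/11.3 = -0.3628; z_E = (3.97 − 5.14)/1.33 = -0.8797; E_B = (-0.3628 − (-0.8797))/√2 = 0.3655.
E_A − E_B = -1.2216 − 0.3655 = -1.5871 ≈ -1.59.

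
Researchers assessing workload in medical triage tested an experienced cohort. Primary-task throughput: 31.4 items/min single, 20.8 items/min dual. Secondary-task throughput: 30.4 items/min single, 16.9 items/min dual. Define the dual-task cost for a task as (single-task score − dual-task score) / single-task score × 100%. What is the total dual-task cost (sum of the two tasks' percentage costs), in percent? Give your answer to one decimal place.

78.2

Primary cost = (31.4 − 20.8) / 31.4 × 100% = 33.7580%.
Secondary cost = (30.4 − 16.9) / 30.4 × 100% = 44.4079%.
Total = 33.7580% + 44.4079% = 78.1659% ≈ 78.2%.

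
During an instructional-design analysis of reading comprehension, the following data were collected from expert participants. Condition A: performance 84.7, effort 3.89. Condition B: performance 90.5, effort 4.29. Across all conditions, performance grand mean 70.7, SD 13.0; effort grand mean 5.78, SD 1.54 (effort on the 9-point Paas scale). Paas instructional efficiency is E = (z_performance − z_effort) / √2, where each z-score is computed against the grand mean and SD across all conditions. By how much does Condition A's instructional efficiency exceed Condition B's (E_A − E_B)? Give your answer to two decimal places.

Condition A: z_P = (84.7 − 70.7)/13.0 = 1.0769; z_E = (3.89 − 5.78)/1.54 = -1.2273; E_A = (1.0769 − (-1.2273))/√2 = 1.6293.
Condition B: z_P = (90.5 − 70.7)/13.0 = 1.5231; z_E = (4.29 − 5.78)/1.54 = -0.9675; E_B = (1.5231 − (-0.9675))/√2 = 1.7611.
E_A − E_B = 1.6293 − 1.7611 = -0.1318 ≈ -0.13.

-0.13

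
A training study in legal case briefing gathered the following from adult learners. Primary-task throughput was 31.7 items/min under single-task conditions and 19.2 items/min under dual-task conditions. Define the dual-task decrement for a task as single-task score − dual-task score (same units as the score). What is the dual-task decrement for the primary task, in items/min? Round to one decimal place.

Decrement = 31.7 − 19.2 = 12.5000 items/min ≈ 12.5 items/min.

12.5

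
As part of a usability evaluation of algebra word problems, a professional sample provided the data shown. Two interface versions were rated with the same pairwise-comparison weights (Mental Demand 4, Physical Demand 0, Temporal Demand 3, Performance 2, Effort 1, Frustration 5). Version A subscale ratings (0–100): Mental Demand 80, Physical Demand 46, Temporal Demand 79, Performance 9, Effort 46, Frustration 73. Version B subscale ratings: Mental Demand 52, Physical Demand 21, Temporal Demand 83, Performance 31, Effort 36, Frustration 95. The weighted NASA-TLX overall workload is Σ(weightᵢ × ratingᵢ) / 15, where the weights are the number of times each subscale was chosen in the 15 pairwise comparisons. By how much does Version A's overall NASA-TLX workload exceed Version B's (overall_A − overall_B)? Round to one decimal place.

-2.9

Version A weighted sum = 4·80 + 0·46 + 3·79 + 2·9 + 1·46 + 5·73 = 320 + 0 + 237 + 18 + 46 + 365 = 986; overall_A = 986/15 = 65.7333.
Version B weighted sum = 4·52 + 0·21 + 3·83 + 2·31 + 1·36 + 5·95 = 208 + 0 + 249 + 62 + 36 + 475 = 1030; overall_B = 1030/15 = 68.6667.
Difference = 65.7333 − 68.6667 = -2.9334 ≈ -2.9.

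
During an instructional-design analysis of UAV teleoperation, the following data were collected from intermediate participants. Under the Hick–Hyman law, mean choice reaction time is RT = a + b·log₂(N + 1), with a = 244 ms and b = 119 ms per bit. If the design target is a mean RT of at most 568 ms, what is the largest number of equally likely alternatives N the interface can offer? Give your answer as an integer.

5

Set 244 + 119·log₂(N + 1) ≤ 568.
log₂(N + 1) ≤ (568 − 244) / 119 = 2.7227.
N + 1 ≤ 2^2.7227 = 6.6011.
N ≤ 5.6011, so the largest integer N is 5.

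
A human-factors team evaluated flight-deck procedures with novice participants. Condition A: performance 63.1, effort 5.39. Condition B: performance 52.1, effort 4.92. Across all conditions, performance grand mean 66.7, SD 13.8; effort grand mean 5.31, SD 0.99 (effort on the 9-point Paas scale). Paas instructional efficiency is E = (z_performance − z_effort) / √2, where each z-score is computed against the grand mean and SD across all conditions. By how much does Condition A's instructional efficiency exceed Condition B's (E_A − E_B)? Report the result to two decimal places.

0.23

Condition A: z_P = (63.1 − 66.7)/13.8 = -0.2609; z_E = (5.39 − 5.31)/0.99 = 0.0808; E_A = (-0.2609 − 0.0808)/√2 = -0.2416.
Condition B: z_P = (52.1 − 66.7)/13.8 = -1.0580; z_E = (4.92 − 5.31)/0.99 = -0.3939; E_B = (-1.0580 − (-0.3939))/√2 = -0.4696.
E_A − E_B = -0.2416 − (-0.4696) = 0.2280 ≈ 0.23.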